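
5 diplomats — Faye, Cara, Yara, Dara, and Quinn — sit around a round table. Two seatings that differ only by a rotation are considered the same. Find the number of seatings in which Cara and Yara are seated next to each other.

12

Glue Cara and Yara into a block (2 internal orders). Seating 4 units around a circle gives (3)! arrangements.
So 2 × (3)! = 2 × 6 = 12.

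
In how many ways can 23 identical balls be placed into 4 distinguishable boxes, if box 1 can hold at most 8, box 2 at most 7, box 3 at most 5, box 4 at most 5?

Without the upper bounds there are C(26,3) = 2600 ways to split 23 among 4 boxes.
Subtract solutions that violate a single cap (substitute x_i' = x_i − (cap_i+1)): x_1 ≥ 9 gives C(17,3) = 680; x_2 ≥ 8 gives C(18,3) = 816; x_3 ≥ 6 gives C(20,3) = 1140; x_4 ≥ 6 gives C(20,3) = 1140. Together 3776.
Add back pairs where two caps are both exceeded: 84 + 165 + 165 + 220 + 220 + 364 = 1218.
Subtract triples: 1 + 1 + 10 + 20 = 32.
By inclusion–exclusion the count is 2600 − 3776 + 1218 − 32 = 10.

10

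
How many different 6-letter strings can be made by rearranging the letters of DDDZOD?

The 6 letters of DDDZOD have repeats: D appearing 4 times.
Dividing 6! = 720 by 4! = 24 for the repeated letters gives 30.

30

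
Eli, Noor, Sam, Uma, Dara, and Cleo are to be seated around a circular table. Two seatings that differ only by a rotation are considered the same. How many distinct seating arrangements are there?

Seat Eli anywhere (absorbing the rotational symmetry), then permute the other 5: (5)! = 120.

120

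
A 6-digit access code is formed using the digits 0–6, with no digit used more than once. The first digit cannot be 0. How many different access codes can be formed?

The first digit has 7−1 = 6 choices (anything except 0).
The remaining 5 digits are filled from the other 6 symbols without repetition: 6 × 5 × 4 × 3 × 2 = 720.
Total: 6 × 720 = 4320.

4320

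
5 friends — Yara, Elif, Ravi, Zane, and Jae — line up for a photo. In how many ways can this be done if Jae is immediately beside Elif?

48

Place the 3 others and the Jae-Elif pair as 4 objects in a line; the pair has 2 internal arrangements.
That gives 2 × 4! = 2 × 24 = 48.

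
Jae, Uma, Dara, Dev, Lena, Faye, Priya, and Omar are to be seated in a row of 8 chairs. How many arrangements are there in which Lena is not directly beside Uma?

Of the 8! = 40320 arrangements, those with Lena and Uma adjacent number 2 × 7! = 10080 (treat the pair as a block with 2 internal orders).
Complementary counting: 40320 − 10080 = 30240.

30240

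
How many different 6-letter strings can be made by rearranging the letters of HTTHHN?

60

The 6 letters of HTTHHN have repeats: H appearing 3 times and T appearing twice.
Dividing 6! = 720 by 3!·2! = 12 for the repeated letters gives 60.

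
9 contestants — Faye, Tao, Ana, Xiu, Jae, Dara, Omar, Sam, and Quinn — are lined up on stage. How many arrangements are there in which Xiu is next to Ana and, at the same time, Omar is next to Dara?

20160

Treat {Xiu,Ana} as one block (2 orders) and {Omar,Dara} as another (2 orders).
That leaves 7 units to arrange: 2 × 2 × 7! = 4 × 5040 = 20160.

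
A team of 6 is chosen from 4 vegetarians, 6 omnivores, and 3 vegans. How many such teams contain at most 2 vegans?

1596

Split by how many vegans are chosen (0 through 2).
Sum: C(3,0)·C(10,6) + C(3,1)·C(10,5) + C(3,2)·C(10,4) = 210 + 756 + 630 = 1596.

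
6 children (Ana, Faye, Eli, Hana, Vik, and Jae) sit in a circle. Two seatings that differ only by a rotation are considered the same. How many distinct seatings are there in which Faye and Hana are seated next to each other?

Treat {Faye, Hana} as one unit (2 internal orders) and seat the resulting 5 units around the table: (4)! circular arrangements.
So 2 × (4)! = 2 × 24 = 48.

48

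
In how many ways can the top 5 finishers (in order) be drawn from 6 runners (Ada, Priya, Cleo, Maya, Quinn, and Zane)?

This is an ordered selection of 5 from 6: P(6,5).
That gives 6 × 5 × 4 × 3 × 2 = 720.

720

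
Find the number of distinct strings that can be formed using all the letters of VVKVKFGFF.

5040

VVKVKFGFF has 9 letters with F appearing 3 times, K appearing twice, and V appearing 3 times.
Dividing 9! = 362880 by 3!·3!·2! = 72 for the repeated letters gives 5040.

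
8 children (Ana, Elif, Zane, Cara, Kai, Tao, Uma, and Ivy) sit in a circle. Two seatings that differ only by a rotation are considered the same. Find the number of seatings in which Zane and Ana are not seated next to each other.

All circular seatings of 8 people number (7)! = 5040.
Those with Zane next to Ana: fuse the pair into one unit and seat 7 units around a circle — 2·(6)! = 1440.
Subtracting, 5040 − 1440 = 3600.

3600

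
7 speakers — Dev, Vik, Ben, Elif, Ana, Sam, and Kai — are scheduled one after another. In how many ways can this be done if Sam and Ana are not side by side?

There are 7! = 5040 arrangements in all. If Sam and Ana are adjacent, merging them into one block gives 2·(6)! = 1440 arrangements.
Complementary counting: 5040 − 1440 = 3600.

3600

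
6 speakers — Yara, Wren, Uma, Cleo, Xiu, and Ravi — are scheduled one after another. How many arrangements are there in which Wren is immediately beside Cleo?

240

Glue Wren and Cleo into one block (2 internal orders), leaving 5 units to arrange in a row.
That gives 2 × 5! = 2 × 120 = 240.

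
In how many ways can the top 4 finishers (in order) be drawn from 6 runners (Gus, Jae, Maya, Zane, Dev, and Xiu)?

360

This is an ordered selection of 4 from 6: P(6,4).
That gives 6 × 5 × 4 × 3 = 360.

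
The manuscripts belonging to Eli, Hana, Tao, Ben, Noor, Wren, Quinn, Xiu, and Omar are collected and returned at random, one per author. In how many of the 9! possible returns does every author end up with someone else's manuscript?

Let Aᵢ be the assignments in which author i gets their own manuscript. We want the size of the complement of A₁∪…∪A_9.
By inclusion–exclusion this is Σ_{j=0}^{9} (−1)^j C(9,j)·(9−j)!.
Computing: 362880 − 362880 + 181440 − 60480 + 15120 − 3024 + 504 − 72 + 9 − 1 = 133496.

133496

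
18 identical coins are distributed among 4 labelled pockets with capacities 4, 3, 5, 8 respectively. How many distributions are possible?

Ignoring the caps, the number of non-negative solutions to x_1+…+x_4 = 18 is C(21,3) = 1330.
Subtract solutions that violate a single cap (substitute x_i' = x_i − (cap_i+1)): x_1 ≥ 5 gives C(16,3) = 560; x_2 ≥ 4 gives C(17,3) = 680; x_3 ≥ 6 gives C(15,3) = 455; x_4 ≥ 9 gives C(12,3) = 220. Together 1915.
Add back pairs where two caps are both exceeded: 220 + 120 + 35 + 165 + 56 + 20 = 616.
Subtract triples: 20 + 1 + 0 + 0 = 21.
By inclusion–exclusion the count is 1330 − 1915 + 616 − 21 = 10.

10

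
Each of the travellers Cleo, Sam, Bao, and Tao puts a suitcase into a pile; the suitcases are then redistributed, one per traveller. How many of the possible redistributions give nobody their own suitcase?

9

This is the derangement count D_4: permutations of 4 items with no fixed point.
By inclusion–exclusion this is Σ_{j=0}^{4} (−1)^j C(4,j)·(4−j)!.
Computing: 24 − 24 + 12 − 4 + 1 = 9.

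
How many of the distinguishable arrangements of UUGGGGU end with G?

20

Fix G in the last position and arrange the remaining 6 letters.
Those 6 letters have G appearing 3 times and U appearing 3 times, giving (6)!/(3!·3!) = 20.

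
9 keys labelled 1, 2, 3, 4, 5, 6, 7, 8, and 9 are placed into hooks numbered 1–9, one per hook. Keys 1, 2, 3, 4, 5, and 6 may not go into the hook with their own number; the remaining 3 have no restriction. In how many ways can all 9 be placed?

183822

Let Aᵢ (for 1 ≤ i ≤ 6) be the placements that put key i in its forbidden hook. Any j of these fix j positions, leaving (9−j)! ways to fill the rest, and there are C(6,j) ways to pick which j.
By inclusion–exclusion, the number of valid placements is Σ_{j=0}^{6} (−1)^j C(6,j)·(9−j)!.
Computing: 362880 − 241920 + 75600 − 14400 + 1800 − 144 + 6 = 183822.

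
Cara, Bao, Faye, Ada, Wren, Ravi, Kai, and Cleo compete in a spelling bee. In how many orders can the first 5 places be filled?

6720

This is an ordered selection of 5 from 8: P(8,5).
That gives 8 × 7 × 6 × 5 × 4 = 6720.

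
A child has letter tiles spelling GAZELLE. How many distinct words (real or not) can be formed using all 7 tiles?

1260

Letter multiplicities in GAZELLE: A×1, E×2, G×1, L×2, Z×1.
So there are 7! / (2!·2!) = 1260 distinguishable arrangements.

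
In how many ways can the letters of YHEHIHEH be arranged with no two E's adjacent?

630

There are 8!/(4!·2!) = 840 arrangements of YHEHIHEH in total.
If the two E's are adjacent, glue them into one block, leaving 7 items to arrange: (7)!/(4!) = 210 ways.
Hence 840 − 210 = 630.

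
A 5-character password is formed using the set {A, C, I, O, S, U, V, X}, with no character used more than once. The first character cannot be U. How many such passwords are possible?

5880

The first character has 8−1 = 7 choices (anything except U).
The remaining 4 characters are filled from the other 7 symbols without repetition: 7 × 6 × 5 × 4 = 840.
Total: 7 × 840 = 5880.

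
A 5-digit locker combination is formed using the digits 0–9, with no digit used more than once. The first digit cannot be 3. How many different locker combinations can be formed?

27216

The first digit has 10−1 = 9 choices (anything except 3).
The remaining 4 digits are filled from the other 9 symbols without repetition: 9 × 8 × 7 × 6 = 3024.
Total: 9 × 3024 = 27216.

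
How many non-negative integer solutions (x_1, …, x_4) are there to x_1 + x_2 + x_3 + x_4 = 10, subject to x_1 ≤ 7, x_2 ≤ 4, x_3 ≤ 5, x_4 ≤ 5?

Without the upper bounds there are C(13,3) = 286 ways to split 10 among 4 variables.
Subtract solutions that violate a single cap (substitute x_i' = x_i − (cap_i+1)): x_1 ≥ 8 gives C(5,3) = 10; x_2 ≥ 5 gives C(8,3) = 56; x_3 ≥ 6 gives C(7,3) = 35; x_4 ≥ 6 gives C(7,3) = 35. Together 136.
No two caps can be exceeded simultaneously, so the pair terms are all 0.
By inclusion–exclusion the count is 286 − 136 + 0 = 150.

150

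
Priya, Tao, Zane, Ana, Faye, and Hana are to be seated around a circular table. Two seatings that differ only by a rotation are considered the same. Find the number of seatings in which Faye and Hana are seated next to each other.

Glue Faye and Hana into a block (2 internal orders). Seating 5 units around a circle gives (4)! arrangements.
So 2 × (4)! = 2 × 24 = 48.

48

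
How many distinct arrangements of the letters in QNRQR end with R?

Fix R in the last position and arrange the remaining 4 letters.
Those 4 letters have Q appearing twice, giving (4)!/(2!) = 12.

12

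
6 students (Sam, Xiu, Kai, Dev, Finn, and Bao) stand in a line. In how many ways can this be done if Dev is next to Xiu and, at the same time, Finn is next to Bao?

Treat {Dev,Xiu} as one block (2 orders) and {Finn,Bao} as another (2 orders).
That leaves 4 units to arrange: 2 × 2 × 4! = 4 × 24 = 96.

96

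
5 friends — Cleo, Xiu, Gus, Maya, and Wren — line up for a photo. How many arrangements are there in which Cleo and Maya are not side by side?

There are 5! = 120 arrangements in all. If Cleo and Maya are adjacent, merging them into one block gives 2·(4)! = 48 arrangements.
Complementary counting: 120 − 48 = 72.

72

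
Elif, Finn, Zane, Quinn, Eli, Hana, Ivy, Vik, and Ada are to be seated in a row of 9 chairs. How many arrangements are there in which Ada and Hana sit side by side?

80640

Treat {Ada, Hana} as a single unit. There are 8 units to order, and the pair itself can be ordered 2 ways.
So the count is 2·(8)! = 80640.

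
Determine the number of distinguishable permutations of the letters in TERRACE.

1260

Letter multiplicities in TERRACE: A×1, C×1, E×2, R×2, T×1.
The number of distinct arrangements is 7!/(2!·2!) = 5040/4 = 1260.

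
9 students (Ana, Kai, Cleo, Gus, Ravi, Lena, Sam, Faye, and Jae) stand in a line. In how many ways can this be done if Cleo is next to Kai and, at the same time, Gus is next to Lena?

Treat {Cleo,Kai} as one block (2 orders) and {Gus,Lena} as another (2 orders).
That leaves 7 units to arrange: 2 × 2 × 7! = 4 × 5040 = 20160.

20160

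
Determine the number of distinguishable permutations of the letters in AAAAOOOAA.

84

The 9 letters of AAAAOOOAA have repeats: A appearing 6 times and O appearing 3 times.
So there are 9! / (6!·3!) = 84 distinguishable arrangements.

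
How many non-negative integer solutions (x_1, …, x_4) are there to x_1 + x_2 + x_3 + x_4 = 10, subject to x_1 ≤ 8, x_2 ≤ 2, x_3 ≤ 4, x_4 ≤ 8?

112

Ignoring the caps, the number of non-negative solutions to x_1+…+x_4 = 10 is C(13,3) = 286.
Subtract solutions that violate a single cap (substitute x_i' = x_i − (cap_i+1)): x_1 ≥ 9 gives C(4,3) = 4; x_2 ≥ 3 gives C(10,3) = 120; x_3 ≥ 5 gives C(8,3) = 56; x_4 ≥ 9 gives C(4,3) = 4. Together 184.
Add back pairs where two caps are both exceeded: 0 + 0 + 0 + 10 + 0 + 0 = 10.
By inclusion–exclusion the count is 286 − 184 + 10 = 112.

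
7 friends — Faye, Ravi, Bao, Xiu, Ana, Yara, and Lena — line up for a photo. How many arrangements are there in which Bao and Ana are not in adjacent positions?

3600

Of the 7! = 5040 arrangements, those with Bao and Ana adjacent number 2 × 6! = 1440 (treat the pair as a block with 2 internal orders).
Complementary counting: 5040 − 1440 = 3600.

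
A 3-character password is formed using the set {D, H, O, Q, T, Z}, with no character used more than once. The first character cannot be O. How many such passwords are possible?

The first character has 6−1 = 5 choices (anything except O).
The remaining 2 characters are filled from the other 5 symbols without repetition: 5 × 4 = 20.
Total: 5 × 20 = 100.

100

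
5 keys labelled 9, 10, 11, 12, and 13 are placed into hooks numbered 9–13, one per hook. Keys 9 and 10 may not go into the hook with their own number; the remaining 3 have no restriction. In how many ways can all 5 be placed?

Let Aᵢ (for i ∈ {9, 10}) be the placements that put key i in its forbidden hook. Any j of these fix j positions, leaving (5−j)! ways to fill the rest, and there are C(2,j) ways to pick which j.
By inclusion–exclusion, the number of valid placements is Σ_{j=0}^{2} (−1)^j C(2,j)·(5−j)!.
Computing: 120 − 48 + 6 = 78.

78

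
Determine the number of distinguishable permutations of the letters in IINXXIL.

The 7 letters of IINXXIL have repeats: I appearing 3 times and X appearing twice.
Dividing 7! = 5040 by 3!·2! = 12 for the repeated letters gives 420.

420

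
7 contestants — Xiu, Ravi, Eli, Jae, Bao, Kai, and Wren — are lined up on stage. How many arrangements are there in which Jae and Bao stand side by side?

Glue Jae and Bao into one block (2 internal orders), leaving 6 units to arrange in a row.
That gives 2 × 6! = 2 × 720 = 1440.

1440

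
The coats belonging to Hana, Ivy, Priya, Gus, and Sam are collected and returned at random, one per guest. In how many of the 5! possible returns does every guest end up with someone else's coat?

Count assignments avoiding every fixed point. For any j of the 5 guests fixed to their own coat, the other 5−j can be arranged in (5−j)! ways.
By inclusion–exclusion this is Σ_{j=0}^{5} (−1)^j C(5,j)·(5−j)!.
Computing: 120 − 120 + 60 − 20 + 5 − 1 = 44.

44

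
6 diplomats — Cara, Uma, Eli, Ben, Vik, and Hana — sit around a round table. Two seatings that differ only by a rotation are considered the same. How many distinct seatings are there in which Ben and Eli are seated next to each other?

48

Glue Ben and Eli into a block (2 internal orders). Seating 5 units around a circle gives (4)! arrangements.
So 2 × (4)! = 2 × 24 = 48.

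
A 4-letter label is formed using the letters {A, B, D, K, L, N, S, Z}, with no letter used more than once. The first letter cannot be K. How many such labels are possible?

1470

The first letter has 8−1 = 7 choices (anything except K).
The remaining 3 letters are filled from the other 7 symbols without repetition: 7 × 6 × 5 = 210.
Total: 7 × 210 = 1470.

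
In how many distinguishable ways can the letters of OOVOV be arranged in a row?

10

OOVOV has 5 letters with O appearing 3 times and V appearing twice.
Dividing 5! = 120 by 3!·2! = 12 for the repeated letters gives 10.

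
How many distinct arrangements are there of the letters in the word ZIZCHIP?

Letter multiplicities in ZIZCHIP: C×1, H×1, I×2, P×1, Z×2.
Dividing 7! = 5040 by 2!·2! = 4 for the repeated letters gives 1260.

1260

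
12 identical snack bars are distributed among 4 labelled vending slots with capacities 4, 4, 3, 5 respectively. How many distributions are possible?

34

By stars and bars, unrestricted non-negative solutions to x_1+…+x_4 = 12 number C(12+3,3) = 455.
Subtract solutions that violate a single cap (substitute x_i' = x_i − (cap_i+1)): x_1 ≥ 5 gives C(10,3) = 120; x_2 ≥ 5 gives C(10,3) = 120; x_3 ≥ 4 gives C(11,3) = 165; x_4 ≥ 6 gives C(9,3) = 84. Together 489.
Add back pairs where two caps are both exceeded: 10 + 20 + 4 + 20 + 4 + 10 = 68.
By inclusion–exclusion the count is 455 − 489 + 68 = 34.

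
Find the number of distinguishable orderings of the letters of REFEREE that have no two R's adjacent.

75

There are 7!/(4!·2!) = 105 arrangements of REFEREE in total.
Arrangements with the R's together: treat RR as one letter, giving (6)!/(4!) = 30.
Subtracting, 105 − 30 = 75 arrangements keep the R's apart.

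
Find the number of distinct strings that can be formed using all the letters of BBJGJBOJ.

The 8 letters of BBJGJBOJ have repeats: B appearing 3 times and J appearing 3 times.
The number of distinct arrangements is 8!/(3!·3!) = 40320/36 = 1120.

1120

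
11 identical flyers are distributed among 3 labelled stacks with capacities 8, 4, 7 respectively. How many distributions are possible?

By stars and bars, unrestricted non-negative solutions to x_1+…+x_3 = 11 number C(11+2,2) = 78.
Subtract solutions that violate a single cap (substitute x_i' = x_i − (cap_i+1)): x_1 ≥ 9 gives C(4,2) = 6; x_2 ≥ 5 gives C(8,2) = 28; x_3 ≥ 8 gives C(5,2) = 10. Together 44.
No two caps can be exceeded simultaneously, so the pair terms are all 0.
By inclusion–exclusion the count is 78 − 44 + 0 = 34.

34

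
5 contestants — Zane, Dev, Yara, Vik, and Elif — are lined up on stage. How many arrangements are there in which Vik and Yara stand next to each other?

Treat {Vik, Yara} as a single unit. There are 4 units to order, and the pair itself can be ordered 2 ways.
That gives 2 × 4! = 2 × 24 = 48.

48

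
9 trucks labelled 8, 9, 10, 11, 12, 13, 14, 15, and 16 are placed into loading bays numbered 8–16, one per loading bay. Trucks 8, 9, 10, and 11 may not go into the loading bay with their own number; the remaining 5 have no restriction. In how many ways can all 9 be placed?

Let Aᵢ (for 8 ≤ i ≤ 11) be the placements that put truck i in its forbidden loading bay. Any j of these fix j positions, leaving (9−j)! ways to fill the rest, and there are C(4,j) ways to pick which j.
By inclusion–exclusion, the number of valid placements is Σ_{j=0}^{4} (−1)^j C(4,j)·(9−j)!.
Computing: 362880 − 161280 + 30240 − 2880 + 120 = 229080.

229080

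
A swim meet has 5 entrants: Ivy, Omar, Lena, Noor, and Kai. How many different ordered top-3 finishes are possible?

60

This is an ordered selection of 3 from 5: P(5,3).
That gives 5 × 4 × 3 = 60.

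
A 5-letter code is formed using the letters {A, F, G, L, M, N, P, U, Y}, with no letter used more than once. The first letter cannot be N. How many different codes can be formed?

13440

The first letter has 9−1 = 8 choices (anything except N).
The remaining 4 letters are filled from the other 8 symbols without repetition: 8 × 7 × 6 × 5 = 1680.
Total: 8 × 1680 = 13440.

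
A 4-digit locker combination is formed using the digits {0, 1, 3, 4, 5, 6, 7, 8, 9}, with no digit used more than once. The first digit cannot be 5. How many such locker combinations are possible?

2688

The first digit has 9−1 = 8 choices (anything except 5).
The remaining 3 digits are filled from the other 8 symbols without repetition: 8 × 7 × 6 = 336.
Total: 8 × 336 = 2688.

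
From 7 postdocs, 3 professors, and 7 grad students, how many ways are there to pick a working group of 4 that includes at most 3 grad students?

2345

Split by how many grad students are chosen (0 through 3).
Sum: C(7,0)·C(10,4) + C(7,1)·C(10,3) + C(7,2)·C(10,2) + C(7,3)·C(10,1) = 210 + 840 + 945 + 350 = 2345.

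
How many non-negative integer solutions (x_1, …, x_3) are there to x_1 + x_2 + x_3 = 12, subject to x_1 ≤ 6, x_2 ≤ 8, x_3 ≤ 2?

Ignoring the caps, the number of non-negative solutions to x_1+…+x_3 = 12 is C(14,2) = 91.
Subtract solutions that violate a single cap (substitute x_i' = x_i − (cap_i+1)): x_1 ≥ 7 gives C(7,2) = 21; x_2 ≥ 9 gives C(5,2) = 10; x_3 ≥ 3 gives C(11,2) = 55. Together 86.
Add back pairs where two caps are both exceeded: 0 + 6 + 1 = 7.
By inclusion–exclusion the count is 91 − 86 + 7 = 12.

12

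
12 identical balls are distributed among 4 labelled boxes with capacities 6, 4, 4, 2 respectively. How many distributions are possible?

31

Ignoring the caps, the number of non-negative solutions to x_1+…+x_4 = 12 is C(15,3) = 455.
Subtract solutions that violate a single cap (substitute x_i' = x_i − (cap_i+1)): x_1 ≥ 7 gives C(8,3) = 56; x_2 ≥ 5 gives C(10,3) = 120; x_3 ≥ 5 gives C(10,3) = 120; x_4 ≥ 3 gives C(12,3) = 220. Together 516.
Add back pairs where two caps are both exceeded: 1 + 1 + 10 + 10 + 35 + 35 = 92.
By inclusion–exclusion the count is 455 − 516 + 92 = 31.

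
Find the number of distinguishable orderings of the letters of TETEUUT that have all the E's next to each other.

60

Treat the 2 copies of E as a single block. The multiset to arrange is then {EE, T, T, T, U, U}, 6 items in all.
That gives (6)!/(3!·2!) = 60 arrangements.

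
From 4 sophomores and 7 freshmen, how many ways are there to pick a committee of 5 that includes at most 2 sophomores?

Split by how many sophomores are chosen (0 through 2).
Sum: C(4,0)·C(7,5) + C(4,1)·C(7,4) + C(4,2)·C(7,3) = 21 + 140 + 210 = 371.

371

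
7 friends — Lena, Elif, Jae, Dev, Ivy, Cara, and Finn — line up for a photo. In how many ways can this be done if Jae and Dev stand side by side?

Glue Jae and Dev into one block (2 internal orders), leaving 6 units to arrange in a row.
That gives 2 × 6! = 2 × 720 = 1440.

1440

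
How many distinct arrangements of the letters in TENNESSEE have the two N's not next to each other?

2940

Total arrangements of TENNESSEE: 9!/(4!·2!·2!) = 3780.
If the two N's are adjacent, glue them into one block, leaving 8 items to arrange: (8)!/(4!·2!) = 840 ways.
Subtracting, 3780 − 840 = 2940 arrangements keep the N's apart.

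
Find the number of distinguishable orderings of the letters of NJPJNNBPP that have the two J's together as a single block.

Treat the 2 copies of J as a single block. The multiset to arrange is then {JJ, B, N, N, N, P, P, P}, 8 items in all.
That gives (8)!/(3!·3!) = 1120 arrangements.

1120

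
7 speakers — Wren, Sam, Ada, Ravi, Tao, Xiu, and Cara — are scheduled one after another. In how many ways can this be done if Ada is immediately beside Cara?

Glue Ada and Cara into one block (2 internal orders), leaving 6 units to arrange in a row.
That gives 2 × 6! = 2 × 720 = 1440.

1440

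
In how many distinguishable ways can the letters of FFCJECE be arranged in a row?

630

Letter multiplicities in FFCJECE: C×2, E×2, F×2, J×1.
Dividing 7! = 5040 by 2!·2!·2! = 8 for the repeated letters gives 630.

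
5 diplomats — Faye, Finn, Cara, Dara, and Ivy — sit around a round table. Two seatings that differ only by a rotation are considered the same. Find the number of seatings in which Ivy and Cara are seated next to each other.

Glue Ivy and Cara into a block (2 internal orders). Seating 4 units around a circle gives (3)! arrangements.
So 2 × (3)! = 2 × 6 = 12.

12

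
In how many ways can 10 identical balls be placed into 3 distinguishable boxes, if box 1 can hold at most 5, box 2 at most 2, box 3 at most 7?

Without the upper bounds there are C(12,2) = 66 ways to split 10 among 3 boxes.
Subtract solutions that violate a single cap (substitute x_i' = x_i − (cap_i+1)): x_1 ≥ 6 gives C(6,2) = 15; x_2 ≥ 3 gives C(9,2) = 36; x_3 ≥ 8 gives C(4,2) = 6. Together 57.
Add back pairs where two caps are both exceeded: 3 + 0 + 0 = 3.
By inclusion–exclusion the count is 66 − 57 + 3 = 12.

12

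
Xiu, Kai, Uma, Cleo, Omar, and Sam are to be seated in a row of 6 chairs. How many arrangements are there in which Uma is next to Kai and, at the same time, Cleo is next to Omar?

Treat {Uma,Kai} as one block (2 orders) and {Cleo,Omar} as another (2 orders).
That leaves 4 units to arrange: 2 × 2 × 4! = 4 × 24 = 96.

96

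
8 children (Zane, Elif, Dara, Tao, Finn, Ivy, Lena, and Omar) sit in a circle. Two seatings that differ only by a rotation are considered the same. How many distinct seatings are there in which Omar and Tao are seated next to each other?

1440

Glue Omar and Tao into a block (2 internal orders). Seating 7 units around a circle gives (6)! arrangements.
So 2 × (6)! = 2 × 720 = 1440.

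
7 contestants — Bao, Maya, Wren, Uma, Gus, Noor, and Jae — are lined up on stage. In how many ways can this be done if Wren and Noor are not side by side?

There are 7! = 5040 arrangements in all. If Wren and Noor are adjacent, merging them into one block gives 2·(6)! = 1440 arrangements.
Complementary counting: 5040 − 1440 = 3600.

3600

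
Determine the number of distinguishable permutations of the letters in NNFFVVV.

210

NNFFVVV has 7 letters with F appearing twice, N appearing twice, and V appearing 3 times.
The number of distinct arrangements is 7!/(3!·2!·2!) = 5040/24 = 210.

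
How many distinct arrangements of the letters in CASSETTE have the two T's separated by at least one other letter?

3780

There are 8!/(2!·2!·2!) = 5040 arrangements of CASSETTE in total.
If the two T's are adjacent, glue them into one block, leaving 7 items to arrange: (7)!/(2!·2!) = 1260 ways.
Hence 5040 − 1260 = 3780.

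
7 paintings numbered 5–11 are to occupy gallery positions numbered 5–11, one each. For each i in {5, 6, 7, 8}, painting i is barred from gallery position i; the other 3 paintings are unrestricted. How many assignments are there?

2790

Let Aᵢ (for 5 ≤ i ≤ 8) be the placements that put painting i in its forbidden gallery position. Any j of these fix j positions, leaving (7−j)! ways to fill the rest, and there are C(4,j) ways to pick which j.
By inclusion–exclusion, the number of valid placements is Σ_{j=0}^{4} (−1)^j C(4,j)·(7−j)!.
Computing: 5040 − 2880 + 720 − 96 + 6 = 2790.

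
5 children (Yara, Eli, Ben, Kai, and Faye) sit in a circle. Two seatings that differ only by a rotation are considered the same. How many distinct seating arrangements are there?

24

Seat Yara anywhere (absorbing the rotational symmetry), then permute the other 4: (4)! = 24.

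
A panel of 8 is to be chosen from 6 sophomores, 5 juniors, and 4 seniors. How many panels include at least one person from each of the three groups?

6216

Unrestricted: C(15,8) = 6435 ways to pick any 8 of the 15.
Subtract selections that omit an entire group: no sophomores → C(9,8) = 9; no juniors → C(10,8) = 45; no seniors → C(11,8) = 165.
Add back selections omitting two groups (i.e. drawn from a single group): C(6,8) + C(5,8) + C(4,8) = 0.
By inclusion–exclusion: 6435 − 219 + 0 = 6216.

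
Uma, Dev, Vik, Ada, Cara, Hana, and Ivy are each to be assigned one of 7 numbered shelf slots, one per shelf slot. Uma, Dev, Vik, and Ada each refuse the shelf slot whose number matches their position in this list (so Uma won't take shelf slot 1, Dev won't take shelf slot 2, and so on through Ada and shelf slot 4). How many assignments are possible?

2790

Let Aᵢ (for 1 ≤ i ≤ 4) be the placements that put person i in their forbidden shelf slot. Any j of these fix j positions, leaving (7−j)! ways to fill the rest, and there are C(4,j) ways to pick which j.
By inclusion–exclusion, the number of valid placements is Σ_{j=0}^{4} (−1)^j C(4,j)·(7−j)!.
Computing: 5040 − 2880 + 720 − 96 + 6 = 2790.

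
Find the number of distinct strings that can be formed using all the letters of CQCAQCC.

105

Letter multiplicities in CQCAQCC: A×1, C×4, Q×2.
Dividing 7! = 5040 by 4!·2! = 48 for the repeated letters gives 105.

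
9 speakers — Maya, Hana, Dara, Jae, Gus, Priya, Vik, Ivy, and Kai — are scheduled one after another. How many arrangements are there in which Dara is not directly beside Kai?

Of the 9! = 362880 arrangements, those with Dara and Kai adjacent number 2 × 8! = 80640 (treat the pair as a block with 2 internal orders).
So 362880 − 80640 = 282240 arrangements keep them apart.

282240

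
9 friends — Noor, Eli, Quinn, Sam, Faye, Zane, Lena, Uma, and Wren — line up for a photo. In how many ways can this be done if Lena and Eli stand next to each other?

Place the 7 others and the Lena-Eli pair as 8 objects in a line; the pair has 2 internal arrangements.
So the count is 2·(8)! = 80640.

80640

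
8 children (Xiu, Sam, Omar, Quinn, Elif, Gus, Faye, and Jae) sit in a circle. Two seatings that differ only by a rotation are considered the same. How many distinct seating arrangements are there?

5040

Around a circle, 8 distinct people have 8!/8 = (7)! = 5040 rotationally distinct seatings.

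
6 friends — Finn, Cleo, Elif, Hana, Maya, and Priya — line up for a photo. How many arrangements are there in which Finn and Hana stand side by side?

240

Place the 4 others and the Finn-Hana pair as 5 objects in a line; the pair has 2 internal arrangements.
So the count is 2·(5)! = 240.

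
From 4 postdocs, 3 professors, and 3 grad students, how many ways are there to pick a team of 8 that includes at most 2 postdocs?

6

Split by how many postdocs are chosen (0 through 2).
Sum: C(4,0)·C(6,8) + C(4,1)·C(6,7) + C(4,2)·C(6,6) = 0 + 0 + 6 = 6.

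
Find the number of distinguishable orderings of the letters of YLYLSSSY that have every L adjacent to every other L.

140

Treat the 2 copies of L as a single block. The multiset to arrange is then {LL, S, S, S, Y, Y, Y}, 7 items in all.
That gives (7)!/(3!·3!) = 140 arrangements.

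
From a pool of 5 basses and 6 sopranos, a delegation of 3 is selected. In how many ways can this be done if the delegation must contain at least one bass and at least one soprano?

Unrestricted: C(11,3) = 165 ways to pick any 3 of the 11.
Subtract selections that omit an entire group: no basses → C(6,3) = 20; no sopranos → C(5,3) = 10.
Both groups omitted at once is impossible, so 165 − 30 = 135.

135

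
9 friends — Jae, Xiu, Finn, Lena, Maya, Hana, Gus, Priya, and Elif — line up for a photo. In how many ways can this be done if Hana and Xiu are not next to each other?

282240

Of the 9! = 362880 arrangements, those with Hana and Xiu adjacent number 2 × 8! = 80640 (treat the pair as a block with 2 internal orders).
So 362880 − 80640 = 282240 arrangements keep them apart.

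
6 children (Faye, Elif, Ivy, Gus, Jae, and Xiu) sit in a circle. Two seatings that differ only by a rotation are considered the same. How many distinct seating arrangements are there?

120

Seat Faye anywhere (absorbing the rotational symmetry), then permute the other 5: (5)! = 120.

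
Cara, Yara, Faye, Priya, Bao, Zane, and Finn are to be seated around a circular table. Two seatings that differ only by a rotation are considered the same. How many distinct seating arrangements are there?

720

Seat Cara anywhere (absorbing the rotational symmetry), then permute the other 6: (6)! = 720.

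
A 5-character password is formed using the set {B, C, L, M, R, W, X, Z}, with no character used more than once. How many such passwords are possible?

With no repetition, fill the 5 characters in order: 8 choices, then 7, down to 4.
That product is 8 × 7 × 6 × 5 × 4 = 6720.

6720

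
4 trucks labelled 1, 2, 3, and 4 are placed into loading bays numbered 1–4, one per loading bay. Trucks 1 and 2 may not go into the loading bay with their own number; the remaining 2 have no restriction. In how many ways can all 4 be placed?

14

Let Aᵢ (for i ∈ {1, 2}) be the placements that put truck i in its forbidden loading bay. Any j of these fix j positions, leaving (4−j)! ways to fill the rest, and there are C(2,j) ways to pick which j.
By inclusion–exclusion, the number of valid placements is Σ_{j=0}^{2} (−1)^j C(2,j)·(4−j)!.
Computing: 24 − 12 + 2 = 14.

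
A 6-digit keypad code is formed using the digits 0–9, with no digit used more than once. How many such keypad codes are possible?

This is a permutation of 6 out of 10: P(10,6) = 10!/4!.
That product is 10 × 9 × 8 × 7 × 6 × 5 = 151200.

151200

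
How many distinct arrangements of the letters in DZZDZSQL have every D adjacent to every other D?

Treat the 2 copies of D as a single block. The multiset to arrange is then {DD, L, Q, S, Z, Z, Z}, 7 items in all.
That gives (7)!/(3!) = 840 arrangements.

840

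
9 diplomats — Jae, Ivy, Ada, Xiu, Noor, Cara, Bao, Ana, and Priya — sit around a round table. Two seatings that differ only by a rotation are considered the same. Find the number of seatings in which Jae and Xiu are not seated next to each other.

30240

All circular seatings of 9 people number (8)! = 40320.
Those with Jae next to Xiu: fuse the pair into one unit and seat 8 units around a circle — 2·(7)! = 10080.
Subtracting, 40320 − 10080 = 30240.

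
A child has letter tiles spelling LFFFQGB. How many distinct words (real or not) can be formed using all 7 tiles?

840

Letter multiplicities in LFFFQGB: B×1, F×3, G×1, L×1, Q×1.
So there are 7! / (3!) = 840 distinguishable arrangements.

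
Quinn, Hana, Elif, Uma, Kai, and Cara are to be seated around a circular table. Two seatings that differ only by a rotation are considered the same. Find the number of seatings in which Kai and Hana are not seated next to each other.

All circular seatings of 6 people number (5)! = 120.
Those with Kai next to Hana: fuse the pair into one unit and seat 5 units around a circle — 2·(4)! = 48.
Subtracting, 120 − 48 = 72.

72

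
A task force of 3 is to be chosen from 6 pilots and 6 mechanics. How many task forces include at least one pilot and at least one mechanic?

180

Unrestricted: C(12,3) = 220 ways to pick any 3 of the 12.
Subtract selections that omit an entire group: no pilots → C(6,3) = 20; no mechanics → C(6,3) = 20.
Both groups omitted at once is impossible, so 220 − 40 = 180.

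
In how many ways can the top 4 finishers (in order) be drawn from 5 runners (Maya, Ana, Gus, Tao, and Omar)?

120

There are 5 choices for 1st place, 4 for 2nd, and so on down to 2 for position 4.
That gives 5 × 4 × 3 × 2 = 120.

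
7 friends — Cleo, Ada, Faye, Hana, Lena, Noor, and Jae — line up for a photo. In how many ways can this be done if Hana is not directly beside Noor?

3600

Of the 7! = 5040 arrangements, those with Hana and Noor adjacent number 2 × 6! = 1440 (treat the pair as a block with 2 internal orders).
Complementary counting: 5040 − 1440 = 3600.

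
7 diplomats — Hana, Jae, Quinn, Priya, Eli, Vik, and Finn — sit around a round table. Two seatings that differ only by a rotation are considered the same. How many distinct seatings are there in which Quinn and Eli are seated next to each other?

Treat {Quinn, Eli} as one unit (2 internal orders) and seat the resulting 6 units around the table: (5)! circular arrangements.
So 2 × (5)! = 2 × 120 = 240.

240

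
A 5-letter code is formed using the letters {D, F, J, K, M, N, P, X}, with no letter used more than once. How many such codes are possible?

6720

With no repetition, fill the 5 letters in order: 8 choices, then 7, down to 4.
That product is 8 × 7 × 6 × 5 × 4 = 6720.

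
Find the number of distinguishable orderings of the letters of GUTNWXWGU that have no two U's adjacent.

There are 9!/(2!·2!·2!) = 45360 arrangements of GUTNWXWGU in total.
Arrangements with the U's together: treat UU as one letter, giving (8)!/(2!·2!) = 10080.
Subtracting, 45360 − 10080 = 35280 arrangements keep the U's apart.

35280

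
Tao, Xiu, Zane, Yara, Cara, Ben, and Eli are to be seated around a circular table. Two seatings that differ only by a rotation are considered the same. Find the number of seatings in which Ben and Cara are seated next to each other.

Treat {Ben, Cara} as one unit (2 internal orders) and seat the resulting 6 units around the table: (5)! circular arrangements.
So 2 × (5)! = 2 × 120 = 240.

240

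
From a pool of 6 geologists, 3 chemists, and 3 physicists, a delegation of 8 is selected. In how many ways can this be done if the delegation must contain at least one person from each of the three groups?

477

With no constraint there are C(12,8) = 495 possible selections.
Subtract selections that omit an entire group: no geologists → C(6,8) = 0; no chemists → C(9,8) = 9; no physicists → C(9,8) = 9.
Add back selections omitting two groups (i.e. drawn from a single group): C(6,8) + C(3,8) + C(3,8) = 0.
By inclusion–exclusion: 495 − 18 + 0 = 477.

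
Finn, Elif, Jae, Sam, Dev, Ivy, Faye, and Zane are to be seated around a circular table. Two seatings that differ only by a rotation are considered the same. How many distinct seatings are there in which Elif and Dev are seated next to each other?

1440

Glue Elif and Dev into a block (2 internal orders). Seating 7 units around a circle gives (6)! arrangements.
So 2 × (6)! = 2 × 720 = 1440.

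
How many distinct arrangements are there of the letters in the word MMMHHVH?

140

Letter multiplicities in MMMHHVH: H×3, M×3, V×1.
So there are 7! / (3!·3!) = 140 distinguishable arrangements.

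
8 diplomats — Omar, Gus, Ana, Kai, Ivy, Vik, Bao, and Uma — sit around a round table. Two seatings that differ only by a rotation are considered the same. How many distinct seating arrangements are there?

5040

Seat Omar anywhere (absorbing the rotational symmetry), then permute the other 7: (7)! = 5040.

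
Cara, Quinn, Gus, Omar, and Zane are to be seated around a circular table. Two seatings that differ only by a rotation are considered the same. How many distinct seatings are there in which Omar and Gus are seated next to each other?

12

Glue Omar and Gus into a block (2 internal orders). Seating 4 units around a circle gives (3)! arrangements.
So 2 × (3)! = 2 × 6 = 12.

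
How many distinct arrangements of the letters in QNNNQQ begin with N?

Fix N in the first position and arrange the remaining 5 letters.
Those 5 letters have N appearing twice and Q appearing 3 times, giving (5)!/(3!·2!) = 10.

10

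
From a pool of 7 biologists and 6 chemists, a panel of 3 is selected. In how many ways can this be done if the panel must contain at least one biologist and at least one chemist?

231

Total 3-person selections from all 13: C(13,3) = 286.
Subtract selections that omit an entire group: no biologists → C(6,3) = 20; no chemists → C(7,3) = 35.
Both groups omitted at once is impossible, so 286 − 55 = 231.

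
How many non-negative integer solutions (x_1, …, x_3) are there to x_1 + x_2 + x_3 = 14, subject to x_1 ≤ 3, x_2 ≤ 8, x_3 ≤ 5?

Without the upper bounds there are C(16,2) = 120 ways to split 14 among 3 variables.
Subtract solutions that violate a single cap (substitute x_i' = x_i − (cap_i+1)): x_1 ≥ 4 gives C(12,2) = 66; x_2 ≥ 9 gives C(7,2) = 21; x_3 ≥ 6 gives C(10,2) = 45. Together 132.
Add back pairs where two caps are both exceeded: 3 + 15 + 0 = 18.
By inclusion–exclusion the count is 120 − 132 + 18 = 6.

6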